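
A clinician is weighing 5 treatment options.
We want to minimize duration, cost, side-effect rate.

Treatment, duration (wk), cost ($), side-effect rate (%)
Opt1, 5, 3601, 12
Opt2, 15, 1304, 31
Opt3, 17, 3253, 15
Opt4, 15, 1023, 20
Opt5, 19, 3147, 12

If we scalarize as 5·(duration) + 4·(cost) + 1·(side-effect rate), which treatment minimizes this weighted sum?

Opt4

Opt1: 5·5 + 4·3601 + 1·12 = 14441
Opt2: 5·15 + 4·1304 + 1·31 = 5322
Opt3: 5·17 + 4·3253 + 1·15 = 13112
Opt4: 5·15 + 4·1023 + 1·20 = 4187
Opt5: 5·19 + 4·3147 + 1·12 = 12695
Lowest: Opt4 at 4187.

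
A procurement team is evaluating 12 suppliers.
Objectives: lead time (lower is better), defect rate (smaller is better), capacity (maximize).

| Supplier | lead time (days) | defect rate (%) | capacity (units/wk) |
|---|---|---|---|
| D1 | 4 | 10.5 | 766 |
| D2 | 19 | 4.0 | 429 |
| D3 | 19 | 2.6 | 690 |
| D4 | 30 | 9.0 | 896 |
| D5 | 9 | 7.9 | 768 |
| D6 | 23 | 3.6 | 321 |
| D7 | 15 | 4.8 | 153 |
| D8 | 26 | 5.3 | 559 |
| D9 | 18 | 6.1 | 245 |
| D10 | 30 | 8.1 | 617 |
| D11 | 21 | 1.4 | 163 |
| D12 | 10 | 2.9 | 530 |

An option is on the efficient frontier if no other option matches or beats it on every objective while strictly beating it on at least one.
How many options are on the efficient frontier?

6

D1: not dominated (best lead time).
D2: dominated by D3 (lead time 19≤19, defect rate 2.6≤4.0, capacity 690≥429).
D3: not dominated.
D4: not dominated (best capacity).
D5: not dominated.
D6: dominated by D3 (lead time 19≤23, defect rate 2.6≤3.6, capacity 690≥321).
D7: dominated by D12 (lead time 10≤15, defect rate 2.9≤4.8, capacity 530≥153).
D8: dominated by D3 (lead time 19≤26, defect rate 2.6≤5.3, capacity 690≥559).
D9: dominated by D12 (lead time 10≤18, defect rate 2.9≤6.1, capacity 530≥245).
D10: dominated by D3 (lead time 19≤30, defect rate 2.6≤8.1, capacity 690≥617).
D11: not dominated (best defect rate).
D12: not dominated.
Pareto-optimal: D1, D3, D4, D5, D11, D12 → 6.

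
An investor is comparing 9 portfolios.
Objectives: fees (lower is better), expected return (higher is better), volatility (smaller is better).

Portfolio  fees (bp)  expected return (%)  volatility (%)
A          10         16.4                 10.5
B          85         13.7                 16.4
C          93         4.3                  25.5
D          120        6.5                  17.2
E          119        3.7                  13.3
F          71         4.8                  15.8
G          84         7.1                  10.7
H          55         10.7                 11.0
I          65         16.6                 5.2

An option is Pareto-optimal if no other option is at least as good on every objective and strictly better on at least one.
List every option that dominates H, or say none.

A

A: fees 10≤55, expected return 16.4≥10.7, volatility 10.5≤11.0 — dominates H.
Others (B, C, D, E, F, G, I) are each worse than H on at least one objective.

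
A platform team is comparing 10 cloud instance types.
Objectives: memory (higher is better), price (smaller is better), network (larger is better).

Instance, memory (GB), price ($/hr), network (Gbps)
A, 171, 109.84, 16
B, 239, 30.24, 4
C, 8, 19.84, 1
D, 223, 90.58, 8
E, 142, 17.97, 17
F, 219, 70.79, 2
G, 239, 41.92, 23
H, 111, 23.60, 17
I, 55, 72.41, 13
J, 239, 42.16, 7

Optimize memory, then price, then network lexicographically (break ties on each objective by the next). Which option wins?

B

First maximize memory: best is 239, kept {B, G, J}.
Then minimize price: best is 30.24, kept {B}.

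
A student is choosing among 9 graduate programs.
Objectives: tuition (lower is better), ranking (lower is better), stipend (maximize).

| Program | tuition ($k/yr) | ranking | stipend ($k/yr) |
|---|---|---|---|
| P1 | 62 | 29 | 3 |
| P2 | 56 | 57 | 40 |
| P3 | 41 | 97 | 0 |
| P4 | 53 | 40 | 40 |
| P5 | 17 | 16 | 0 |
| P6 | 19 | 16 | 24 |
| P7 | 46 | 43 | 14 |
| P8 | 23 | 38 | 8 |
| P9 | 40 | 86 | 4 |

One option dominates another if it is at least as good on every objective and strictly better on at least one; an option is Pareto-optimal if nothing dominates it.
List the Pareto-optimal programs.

P1: dominated by P6 (tuition 19≤62, ranking 16≤29, stipend 24≥3).
P2: dominated by P4 (tuition 53≤56, ranking 40≤57, stipend 40≥40).
P3: dominated by P5 (tuition 17≤41, ranking 16≤97, stipend 0≥0).
P4: not dominated.
P5: not dominated (best tuition).
P6: not dominated.
P7: dominated by P6 (tuition 19≤46, ranking 16≤43, stipend 24≥14).
P8: dominated by P6 (tuition 19≤23, ranking 16≤38, stipend 24≥8).
P9: dominated by P6 (tuition 19≤40, ranking 16≤86, stipend 24≥4).

P4, P5, P6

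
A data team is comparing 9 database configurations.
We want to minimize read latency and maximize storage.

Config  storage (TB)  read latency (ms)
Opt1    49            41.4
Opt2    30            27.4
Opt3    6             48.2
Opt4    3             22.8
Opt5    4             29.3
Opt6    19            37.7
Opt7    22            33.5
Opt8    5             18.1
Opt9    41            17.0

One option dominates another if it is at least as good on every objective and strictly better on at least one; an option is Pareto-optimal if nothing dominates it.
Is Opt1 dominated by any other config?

No

Opt2: worse on storage (30 vs 49).
Opt3: worse on storage (6 vs 49).
Opt4: worse on storage (3 vs 49).
Opt5: worse on storage (4 vs 49).
Opt6: worse on storage (19 vs 49).
Opt7: worse on storage (22 vs 49).
Opt8: worse on storage (5 vs 49).
Opt9: worse on storage (41 vs 49).
No option is at least as good as Opt1 on every objective and strictly better on one.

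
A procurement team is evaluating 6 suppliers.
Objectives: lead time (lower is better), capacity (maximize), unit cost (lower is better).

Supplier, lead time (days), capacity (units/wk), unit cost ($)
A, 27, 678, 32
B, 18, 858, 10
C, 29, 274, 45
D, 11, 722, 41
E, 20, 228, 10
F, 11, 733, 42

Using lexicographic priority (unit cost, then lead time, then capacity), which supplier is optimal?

B

First minimize unit cost: best is 10, kept {B, E}.
Then minimize lead time: best is 18, kept {B}.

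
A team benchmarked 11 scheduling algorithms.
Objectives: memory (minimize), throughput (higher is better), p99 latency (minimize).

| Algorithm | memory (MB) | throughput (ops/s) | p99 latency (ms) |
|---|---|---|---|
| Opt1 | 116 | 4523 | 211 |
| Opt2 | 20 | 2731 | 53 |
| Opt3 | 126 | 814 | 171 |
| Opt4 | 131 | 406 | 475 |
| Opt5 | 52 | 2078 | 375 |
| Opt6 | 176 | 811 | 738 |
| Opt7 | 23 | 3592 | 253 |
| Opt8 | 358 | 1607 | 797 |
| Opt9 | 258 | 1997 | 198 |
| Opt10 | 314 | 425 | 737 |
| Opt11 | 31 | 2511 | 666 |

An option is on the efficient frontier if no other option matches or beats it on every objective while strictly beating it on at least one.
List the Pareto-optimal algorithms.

Opt1, Opt2, Opt7

Opt1: not dominated (best throughput).
Opt2: not dominated (best memory).
Opt3: dominated by Opt2 (memory 20≤126, throughput 2731≥814, p99 latency 53≤171).
Opt4: dominated by Opt1 (memory 116≤131, throughput 4523≥406, p99 latency 211≤475).
Opt5: dominated by Opt2 (memory 20≤52, throughput 2731≥2078, p99 latency 53≤375).
Opt6: dominated by Opt1 (memory 116≤176, throughput 4523≥811, p99 latency 211≤738).
Opt7: not dominated.
Opt8: dominated by Opt1 (memory 116≤358, throughput 4523≥1607, p99 latency 211≤797).
Opt9: dominated by Opt2 (memory 20≤258, throughput 2731≥1997, p99 latency 53≤198).
Opt10: dominated by Opt1 (memory 116≤314, throughput 4523≥425, p99 latency 211≤737).
Opt11: dominated by Opt2 (memory 20≤31, throughput 2731≥2511, p99 latency 53≤666).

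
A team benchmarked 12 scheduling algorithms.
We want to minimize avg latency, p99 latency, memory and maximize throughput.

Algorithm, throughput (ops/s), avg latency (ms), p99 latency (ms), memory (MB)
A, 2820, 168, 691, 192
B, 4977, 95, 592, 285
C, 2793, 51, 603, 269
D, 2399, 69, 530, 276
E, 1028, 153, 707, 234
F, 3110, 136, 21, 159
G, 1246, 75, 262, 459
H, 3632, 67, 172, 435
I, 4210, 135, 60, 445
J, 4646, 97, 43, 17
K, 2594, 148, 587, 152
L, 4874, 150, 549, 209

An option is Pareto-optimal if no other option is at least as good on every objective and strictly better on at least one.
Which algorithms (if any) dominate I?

J: throughput 4646≥4210, avg latency 97≤135, p99 latency 43≤60, memory 17≤445 — dominates I.
Others (A, B, C, D, E, F, G, H, K, L) are each worse than I on at least one objective.

J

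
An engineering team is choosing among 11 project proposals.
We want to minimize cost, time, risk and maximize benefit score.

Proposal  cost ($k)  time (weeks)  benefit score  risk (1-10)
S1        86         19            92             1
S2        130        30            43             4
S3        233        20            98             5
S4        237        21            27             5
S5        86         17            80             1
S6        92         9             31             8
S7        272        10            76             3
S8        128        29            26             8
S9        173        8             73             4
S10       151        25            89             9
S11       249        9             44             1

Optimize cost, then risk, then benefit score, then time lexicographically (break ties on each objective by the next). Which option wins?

First minimize cost: best is 86, kept {S1, S5}.
Then minimize risk: best is 1, kept {S1, S5}.
Then maximize benefit score: best is 92, kept {S1}.

S1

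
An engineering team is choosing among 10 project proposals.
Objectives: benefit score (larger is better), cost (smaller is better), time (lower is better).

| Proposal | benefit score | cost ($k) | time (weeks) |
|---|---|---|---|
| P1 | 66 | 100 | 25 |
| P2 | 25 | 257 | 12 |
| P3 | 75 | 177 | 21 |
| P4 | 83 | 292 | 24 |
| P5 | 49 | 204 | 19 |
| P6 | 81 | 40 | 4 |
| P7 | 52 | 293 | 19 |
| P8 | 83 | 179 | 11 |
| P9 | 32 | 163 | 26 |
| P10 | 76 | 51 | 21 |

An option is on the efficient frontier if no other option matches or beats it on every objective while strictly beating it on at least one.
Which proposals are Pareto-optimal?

P1: dominated by P6 (benefit score 81≥66, cost 40≤100, time 4≤25).
P2: dominated by P6 (benefit score 81≥25, cost 40≤257, time 4≤12).
P3: dominated by P6 (benefit score 81≥75, cost 40≤177, time 4≤21).
P4: dominated by P8 (benefit score 83≥83, cost 179≤292, time 11≤24).
P5: dominated by P6 (benefit score 81≥49, cost 40≤204, time 4≤19).
P6: not dominated (best cost).
P7: dominated by P6 (benefit score 81≥52, cost 40≤293, time 4≤19).
P8: not dominated.
P9: dominated by P1 (benefit score 66≥32, cost 100≤163, time 25≤26).
P10: dominated by P6 (benefit score 81≥76, cost 40≤51, time 4≤21).

P6, P8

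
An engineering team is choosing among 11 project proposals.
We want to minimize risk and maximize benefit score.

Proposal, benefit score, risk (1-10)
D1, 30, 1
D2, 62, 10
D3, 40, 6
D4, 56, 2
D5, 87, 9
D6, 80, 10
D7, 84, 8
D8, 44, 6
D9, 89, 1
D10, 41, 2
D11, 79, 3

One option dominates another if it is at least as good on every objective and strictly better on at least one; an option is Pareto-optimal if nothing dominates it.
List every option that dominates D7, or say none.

D9: benefit score 89≥84, risk 1≤8 — dominates D7.
Others (D1, D2, D3, D4, D5, D6, D8, D10, D11) are each worse than D7 on at least one objective.

D9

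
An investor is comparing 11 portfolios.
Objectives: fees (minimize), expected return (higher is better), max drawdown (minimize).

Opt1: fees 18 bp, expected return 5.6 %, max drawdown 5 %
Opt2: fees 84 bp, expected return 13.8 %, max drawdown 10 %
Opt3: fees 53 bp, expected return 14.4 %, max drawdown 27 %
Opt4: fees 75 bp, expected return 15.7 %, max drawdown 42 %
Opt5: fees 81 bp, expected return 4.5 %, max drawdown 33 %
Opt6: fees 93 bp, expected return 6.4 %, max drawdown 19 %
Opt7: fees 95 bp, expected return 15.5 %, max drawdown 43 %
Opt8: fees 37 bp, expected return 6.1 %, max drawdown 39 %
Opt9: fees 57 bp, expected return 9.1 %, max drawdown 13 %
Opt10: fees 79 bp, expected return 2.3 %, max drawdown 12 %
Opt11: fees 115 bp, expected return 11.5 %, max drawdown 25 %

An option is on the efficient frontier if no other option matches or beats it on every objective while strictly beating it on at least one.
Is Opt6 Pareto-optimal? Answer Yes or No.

Opt2 vs Opt6: fees 84≤93, expected return 13.8≥6.4, max drawdown 10≤19 — Opt2 is at least as good on every objective and strictly better on at least one, so Opt2 dominates Opt6.

No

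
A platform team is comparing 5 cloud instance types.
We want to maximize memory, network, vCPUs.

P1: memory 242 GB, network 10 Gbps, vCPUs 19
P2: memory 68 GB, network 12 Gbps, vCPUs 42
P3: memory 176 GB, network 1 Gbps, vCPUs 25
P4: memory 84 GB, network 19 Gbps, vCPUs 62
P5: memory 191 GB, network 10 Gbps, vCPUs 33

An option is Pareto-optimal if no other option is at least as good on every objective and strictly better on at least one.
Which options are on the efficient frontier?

P1: not dominated (best memory).
P2: dominated by P4 (memory 84≥68, network 19≥12, vCPUs 62≥42).
P3: dominated by P5 (memory 191≥176, network 10≥1, vCPUs 33≥25).
P4: not dominated (best network).
P5: not dominated.

P1, P4, P5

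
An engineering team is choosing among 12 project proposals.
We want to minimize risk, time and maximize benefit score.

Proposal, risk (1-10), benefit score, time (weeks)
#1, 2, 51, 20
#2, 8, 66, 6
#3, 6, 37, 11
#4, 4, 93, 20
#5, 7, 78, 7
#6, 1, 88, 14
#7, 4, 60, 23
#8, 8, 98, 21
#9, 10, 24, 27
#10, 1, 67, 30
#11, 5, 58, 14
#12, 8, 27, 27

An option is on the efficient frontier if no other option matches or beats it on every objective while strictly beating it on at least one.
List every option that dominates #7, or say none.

#4: risk 4≤4, benefit score 93≥60, time 20≤23 — dominates #7.
#6: risk 1≤4, benefit score 88≥60, time 14≤23 — dominates #7.
Others (#1, #2, #3, #5, #8, #9, #10, #11, #12) are each worse than #7 on at least one objective.

#4, #6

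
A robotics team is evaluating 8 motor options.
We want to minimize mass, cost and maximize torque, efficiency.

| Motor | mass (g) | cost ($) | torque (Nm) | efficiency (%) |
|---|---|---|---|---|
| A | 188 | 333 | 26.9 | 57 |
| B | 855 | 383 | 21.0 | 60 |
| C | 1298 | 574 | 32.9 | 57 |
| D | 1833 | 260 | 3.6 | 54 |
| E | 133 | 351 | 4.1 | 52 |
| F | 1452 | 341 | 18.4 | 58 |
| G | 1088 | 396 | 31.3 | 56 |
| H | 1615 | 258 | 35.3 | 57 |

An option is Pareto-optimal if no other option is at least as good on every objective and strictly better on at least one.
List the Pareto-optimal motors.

A, B, C, E, F, G, H

A: not dominated.
B: not dominated (best efficiency).
C: not dominated.
D: dominated by H (mass 1615≤1833, cost 258≤260, torque 35.3≥3.6, efficiency 57≥54).
E: not dominated (best mass).
F: not dominated.
G: not dominated.
H: not dominated (best cost).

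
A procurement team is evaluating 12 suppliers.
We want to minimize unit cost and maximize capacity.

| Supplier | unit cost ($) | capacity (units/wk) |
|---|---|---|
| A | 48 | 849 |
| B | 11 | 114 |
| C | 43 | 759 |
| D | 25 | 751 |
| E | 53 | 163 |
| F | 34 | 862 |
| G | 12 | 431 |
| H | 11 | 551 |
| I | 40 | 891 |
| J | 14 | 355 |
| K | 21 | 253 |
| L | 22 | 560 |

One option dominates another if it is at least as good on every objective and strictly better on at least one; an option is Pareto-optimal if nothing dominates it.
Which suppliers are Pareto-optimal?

D, F, H, I, L

A: dominated by F (unit cost 34≤48, capacity 862≥849).
B: dominated by H (unit cost 11≤11, capacity 551≥114).
C: dominated by F (unit cost 34≤43, capacity 862≥759).
D: not dominated.
E: dominated by A (unit cost 48≤53, capacity 849≥163).
F: not dominated.
G: dominated by H (unit cost 11≤12, capacity 551≥431).
H: not dominated.
I: not dominated (best capacity).
J: dominated by G (unit cost 12≤14, capacity 431≥355).
K: dominated by G (unit cost 12≤21, capacity 431≥253).
L: not dominated.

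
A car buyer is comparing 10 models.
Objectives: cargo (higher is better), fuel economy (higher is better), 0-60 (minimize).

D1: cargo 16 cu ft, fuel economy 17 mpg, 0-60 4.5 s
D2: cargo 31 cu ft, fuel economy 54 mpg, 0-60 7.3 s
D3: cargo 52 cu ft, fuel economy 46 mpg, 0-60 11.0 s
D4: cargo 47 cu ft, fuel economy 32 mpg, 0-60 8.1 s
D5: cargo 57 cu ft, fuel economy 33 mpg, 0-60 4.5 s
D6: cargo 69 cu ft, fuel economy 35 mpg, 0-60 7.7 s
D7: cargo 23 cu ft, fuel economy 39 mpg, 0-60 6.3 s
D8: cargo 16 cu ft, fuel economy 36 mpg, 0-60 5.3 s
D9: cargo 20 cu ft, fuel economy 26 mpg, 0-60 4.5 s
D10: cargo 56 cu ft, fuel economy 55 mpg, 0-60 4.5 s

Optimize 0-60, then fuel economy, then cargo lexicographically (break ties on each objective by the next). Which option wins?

D10

First minimize 0-60: best is 4.5, kept {D1, D5, D9, D10}.
Then maximize fuel economy: best is 55, kept {D10}.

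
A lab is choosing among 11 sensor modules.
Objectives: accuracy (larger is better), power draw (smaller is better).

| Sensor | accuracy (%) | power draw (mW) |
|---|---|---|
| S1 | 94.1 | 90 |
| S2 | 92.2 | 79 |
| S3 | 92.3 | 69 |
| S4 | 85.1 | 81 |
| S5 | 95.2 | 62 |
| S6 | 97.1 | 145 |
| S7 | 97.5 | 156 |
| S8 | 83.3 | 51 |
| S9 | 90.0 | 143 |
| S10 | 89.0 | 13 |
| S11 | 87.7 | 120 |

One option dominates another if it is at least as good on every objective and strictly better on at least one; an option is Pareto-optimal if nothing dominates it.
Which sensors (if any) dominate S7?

S1: worse on accuracy (94.1 vs 97.5).
S2: worse on accuracy (92.2 vs 97.5).
S3: worse on accuracy (92.3 vs 97.5).
S4: worse on accuracy (85.1 vs 97.5).
S5: worse on accuracy (95.2 vs 97.5).
S6: worse on accuracy (97.1 vs 97.5).
S8: worse on accuracy (83.3 vs 97.5).
S9: worse on accuracy (90.0 vs 97.5).
S10: worse on accuracy (89.0 vs 97.5).
S11: worse on accuracy (87.7 vs 97.5).
No option dominates S7.

none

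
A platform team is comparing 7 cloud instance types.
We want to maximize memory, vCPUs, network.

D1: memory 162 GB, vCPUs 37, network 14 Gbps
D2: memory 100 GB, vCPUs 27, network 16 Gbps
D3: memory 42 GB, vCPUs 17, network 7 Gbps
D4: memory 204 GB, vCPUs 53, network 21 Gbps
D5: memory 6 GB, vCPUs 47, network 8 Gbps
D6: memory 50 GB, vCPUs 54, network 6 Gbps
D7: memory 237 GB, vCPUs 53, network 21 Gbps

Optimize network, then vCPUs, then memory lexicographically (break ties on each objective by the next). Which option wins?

D7

First maximize network: best is 21, kept {D4, D7}.
Then maximize vCPUs: best is 53, kept {D4, D7}.
Then maximize memory: best is 237, kept {D7}.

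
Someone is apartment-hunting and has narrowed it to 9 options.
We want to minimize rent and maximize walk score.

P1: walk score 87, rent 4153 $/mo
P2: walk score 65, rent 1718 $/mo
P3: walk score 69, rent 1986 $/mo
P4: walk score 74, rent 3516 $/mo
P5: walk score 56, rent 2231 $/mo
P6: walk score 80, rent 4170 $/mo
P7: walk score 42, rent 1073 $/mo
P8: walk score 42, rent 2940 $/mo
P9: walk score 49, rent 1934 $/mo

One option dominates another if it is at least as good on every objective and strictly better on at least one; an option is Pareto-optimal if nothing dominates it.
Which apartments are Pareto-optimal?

P1: not dominated (best walk score).
P2: not dominated.
P3: not dominated.
P4: not dominated.
P5: dominated by P2 (walk score 65≥56, rent 1718≤2231).
P6: dominated by P1 (walk score 87≥80, rent 4153≤4170).
P7: not dominated (best rent).
P8: dominated by P2 (walk score 65≥42, rent 1718≤2940).
P9: dominated by P2 (walk score 65≥49, rent 1718≤1934).

P1, P2, P3, P4, P7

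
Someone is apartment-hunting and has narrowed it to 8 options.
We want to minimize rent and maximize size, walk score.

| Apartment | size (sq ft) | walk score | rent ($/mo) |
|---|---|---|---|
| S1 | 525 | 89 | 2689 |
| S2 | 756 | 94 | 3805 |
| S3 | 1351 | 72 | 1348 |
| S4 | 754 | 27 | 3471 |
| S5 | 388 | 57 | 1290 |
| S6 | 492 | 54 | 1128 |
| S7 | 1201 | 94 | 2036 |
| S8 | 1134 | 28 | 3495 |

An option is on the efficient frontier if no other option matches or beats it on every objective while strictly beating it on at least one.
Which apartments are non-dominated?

S1: dominated by S7 (size 1201≥525, walk score 94≥89, rent 2036≤2689).
S2: dominated by S7 (size 1201≥756, walk score 94≥94, rent 2036≤3805).
S3: not dominated (best size).
S4: dominated by S3 (size 1351≥754, walk score 72≥27, rent 1348≤3471).
S5: not dominated.
S6: not dominated (best rent).
S7: not dominated.
S8: dominated by S3 (size 1351≥1134, walk score 72≥28, rent 1348≤3495).

S3, S5, S6, S7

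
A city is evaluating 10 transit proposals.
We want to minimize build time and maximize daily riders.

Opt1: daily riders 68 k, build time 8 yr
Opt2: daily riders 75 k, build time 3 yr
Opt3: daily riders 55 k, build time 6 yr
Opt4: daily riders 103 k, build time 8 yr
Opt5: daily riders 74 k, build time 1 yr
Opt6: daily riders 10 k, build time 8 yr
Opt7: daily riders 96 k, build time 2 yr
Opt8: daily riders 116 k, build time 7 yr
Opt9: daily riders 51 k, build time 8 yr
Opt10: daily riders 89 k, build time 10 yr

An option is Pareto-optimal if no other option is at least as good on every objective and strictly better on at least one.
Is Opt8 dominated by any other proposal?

No

Opt1: worse on daily riders (68 vs 116).
Opt2: worse on daily riders (75 vs 116).
Opt3: worse on daily riders (55 vs 116).
Opt4: worse on daily riders (103 vs 116).
Opt5: worse on daily riders (74 vs 116).
Opt6: worse on daily riders (10 vs 116).
Opt7: worse on daily riders (96 vs 116).
Opt9: worse on daily riders (51 vs 116).
Opt10: worse on daily riders (89 vs 116).
No option is at least as good as Opt8 on every objective and strictly better on one.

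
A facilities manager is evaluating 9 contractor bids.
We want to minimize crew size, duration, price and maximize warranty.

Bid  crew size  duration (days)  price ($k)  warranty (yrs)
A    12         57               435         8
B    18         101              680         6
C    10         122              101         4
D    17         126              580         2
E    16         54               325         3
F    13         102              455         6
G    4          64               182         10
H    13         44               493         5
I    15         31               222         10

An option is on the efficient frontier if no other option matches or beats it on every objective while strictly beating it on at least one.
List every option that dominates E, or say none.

I: crew size 15≤16, duration 31≤54, price 222≤325, warranty 10≥3 — dominates E.
Others (A, B, C, D, F, G, H) are each worse than E on at least one objective.

I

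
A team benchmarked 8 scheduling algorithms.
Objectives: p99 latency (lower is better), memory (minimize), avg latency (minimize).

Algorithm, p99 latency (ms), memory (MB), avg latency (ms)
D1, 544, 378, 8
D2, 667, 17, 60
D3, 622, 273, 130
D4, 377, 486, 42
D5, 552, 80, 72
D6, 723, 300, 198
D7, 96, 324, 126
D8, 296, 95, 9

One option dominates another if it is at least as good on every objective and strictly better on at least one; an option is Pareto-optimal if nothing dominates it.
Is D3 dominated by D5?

Yes

D5 vs D3: p99 latency 552≤622, memory 80≤273, avg latency 72≤130 — D5 is at least as good on every objective with at least one strict improvement.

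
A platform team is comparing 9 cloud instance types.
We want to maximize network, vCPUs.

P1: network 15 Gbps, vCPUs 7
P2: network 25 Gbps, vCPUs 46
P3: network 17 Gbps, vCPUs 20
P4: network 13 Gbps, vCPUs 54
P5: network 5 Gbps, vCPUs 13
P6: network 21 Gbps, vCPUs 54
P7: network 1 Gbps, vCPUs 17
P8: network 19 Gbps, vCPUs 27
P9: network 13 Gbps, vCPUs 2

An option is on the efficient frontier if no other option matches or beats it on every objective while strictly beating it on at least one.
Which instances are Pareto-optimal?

P1: dominated by P2 (network 25≥15, vCPUs 46≥7).
P2: not dominated (best network).
P3: dominated by P2 (network 25≥17, vCPUs 46≥20).
P4: dominated by P6 (network 21≥13, vCPUs 54≥54).
P5: dominated by P2 (network 25≥5, vCPUs 46≥13).
P6: not dominated.
P7: dominated by P2 (network 25≥1, vCPUs 46≥17).
P8: dominated by P2 (network 25≥19, vCPUs 46≥27).
P9: dominated by P1 (network 15≥13, vCPUs 7≥2).

P2, P6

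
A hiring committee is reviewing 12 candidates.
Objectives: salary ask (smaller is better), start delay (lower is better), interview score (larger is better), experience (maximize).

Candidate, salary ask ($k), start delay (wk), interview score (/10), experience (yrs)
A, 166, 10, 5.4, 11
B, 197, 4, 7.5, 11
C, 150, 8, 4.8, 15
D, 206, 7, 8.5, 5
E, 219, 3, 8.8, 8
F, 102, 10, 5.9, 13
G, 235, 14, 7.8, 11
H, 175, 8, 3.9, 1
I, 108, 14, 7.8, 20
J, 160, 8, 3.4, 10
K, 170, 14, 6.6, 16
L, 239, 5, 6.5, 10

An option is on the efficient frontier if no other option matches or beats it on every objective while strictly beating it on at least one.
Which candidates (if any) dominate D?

A: worse on start delay (10 vs 7).
B: worse on interview score (7.5 vs 8.5).
C: worse on start delay (8 vs 7).
E: worse on salary ask (219 vs 206).
F: worse on start delay (10 vs 7).
G: worse on salary ask (235 vs 206).
H: worse on start delay (8 vs 7).
I: worse on start delay (14 vs 7).
J: worse on start delay (8 vs 7).
K: worse on start delay (14 vs 7).
L: worse on salary ask (239 vs 206).
No option dominates D.

none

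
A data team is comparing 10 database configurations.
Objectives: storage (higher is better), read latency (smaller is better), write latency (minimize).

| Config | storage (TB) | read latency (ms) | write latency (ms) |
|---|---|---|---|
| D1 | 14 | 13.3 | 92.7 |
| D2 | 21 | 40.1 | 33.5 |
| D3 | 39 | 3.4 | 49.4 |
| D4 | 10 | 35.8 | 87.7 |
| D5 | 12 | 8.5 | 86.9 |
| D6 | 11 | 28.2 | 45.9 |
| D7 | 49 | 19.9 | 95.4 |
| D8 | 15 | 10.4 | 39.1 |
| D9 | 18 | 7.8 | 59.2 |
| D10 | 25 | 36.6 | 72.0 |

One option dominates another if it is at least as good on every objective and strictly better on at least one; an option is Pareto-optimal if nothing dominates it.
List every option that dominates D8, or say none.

D1: worse on storage (14 vs 15).
D2: worse on read latency (40.1 vs 10.4).
D3: worse on write latency (49.4 vs 39.1).
D4: worse on storage (10 vs 15).
D5: worse on storage (12 vs 15).
D6: worse on storage (11 vs 15).
D7: worse on read latency (19.9 vs 10.4).
D9: worse on write latency (59.2 vs 39.1).
D10: worse on read latency (36.6 vs 10.4).
No option dominates D8.

none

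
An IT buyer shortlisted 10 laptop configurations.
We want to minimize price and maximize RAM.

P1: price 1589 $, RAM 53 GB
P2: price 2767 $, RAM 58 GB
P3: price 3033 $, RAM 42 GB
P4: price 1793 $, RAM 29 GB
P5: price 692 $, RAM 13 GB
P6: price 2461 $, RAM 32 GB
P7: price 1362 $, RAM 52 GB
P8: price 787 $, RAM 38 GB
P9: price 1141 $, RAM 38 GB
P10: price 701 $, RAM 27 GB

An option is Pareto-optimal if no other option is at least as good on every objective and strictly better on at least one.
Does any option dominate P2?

P1: worse on RAM (53 vs 58).
P3: worse on price (3033 vs 2767).
P4: worse on RAM (29 vs 58).
P5: worse on RAM (13 vs 58).
P6: worse on RAM (32 vs 58).
P7: worse on RAM (52 vs 58).
P8: worse on RAM (38 vs 58).
P9: worse on RAM (38 vs 58).
P10: worse on RAM (27 vs 58).
No option is at least as good as P2 on every objective and strictly better on one.

No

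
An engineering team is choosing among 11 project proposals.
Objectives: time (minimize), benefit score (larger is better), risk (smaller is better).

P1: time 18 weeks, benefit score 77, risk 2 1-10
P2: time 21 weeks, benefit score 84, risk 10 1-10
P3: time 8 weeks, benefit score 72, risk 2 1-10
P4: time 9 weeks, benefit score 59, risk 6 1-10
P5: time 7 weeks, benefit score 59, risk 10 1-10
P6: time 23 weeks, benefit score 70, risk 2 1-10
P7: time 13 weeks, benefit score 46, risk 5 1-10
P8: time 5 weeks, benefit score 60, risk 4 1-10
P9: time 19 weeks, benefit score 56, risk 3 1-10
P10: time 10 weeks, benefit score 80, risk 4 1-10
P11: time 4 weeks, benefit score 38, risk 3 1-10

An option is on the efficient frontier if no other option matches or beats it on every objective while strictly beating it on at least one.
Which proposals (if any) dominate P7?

P3: time 8≤13, benefit score 72≥46, risk 2≤5 — dominates P7.
P8: time 5≤13, benefit score 60≥46, risk 4≤5 — dominates P7.
P10: time 10≤13, benefit score 80≥46, risk 4≤5 — dominates P7.
Others (P1, P2, P4, P5, P6, P9, P11) are each worse than P7 on at least one objective.

P3, P8, P10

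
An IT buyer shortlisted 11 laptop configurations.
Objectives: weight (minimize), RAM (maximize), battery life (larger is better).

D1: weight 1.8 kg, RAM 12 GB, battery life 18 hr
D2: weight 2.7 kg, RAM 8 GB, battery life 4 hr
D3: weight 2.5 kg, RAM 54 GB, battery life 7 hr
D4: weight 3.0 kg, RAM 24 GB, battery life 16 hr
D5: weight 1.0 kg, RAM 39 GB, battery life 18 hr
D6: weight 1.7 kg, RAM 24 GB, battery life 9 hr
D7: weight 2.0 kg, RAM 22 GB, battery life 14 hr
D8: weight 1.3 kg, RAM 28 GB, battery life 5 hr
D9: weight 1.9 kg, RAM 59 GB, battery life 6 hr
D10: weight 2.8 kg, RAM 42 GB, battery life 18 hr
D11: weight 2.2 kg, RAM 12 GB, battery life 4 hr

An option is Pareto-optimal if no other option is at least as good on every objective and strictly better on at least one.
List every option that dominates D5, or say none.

D1: worse on weight (1.8 vs 1.0).
D2: worse on weight (2.7 vs 1.0).
D3: worse on weight (2.5 vs 1.0).
D4: worse on weight (3.0 vs 1.0).
D6: worse on weight (1.7 vs 1.0).
D7: worse on weight (2.0 vs 1.0).
D8: worse on weight (1.3 vs 1.0).
D9: worse on weight (1.9 vs 1.0).
D10: worse on weight (2.8 vs 1.0).
D11: worse on weight (2.2 vs 1.0).
No option dominates D5.

none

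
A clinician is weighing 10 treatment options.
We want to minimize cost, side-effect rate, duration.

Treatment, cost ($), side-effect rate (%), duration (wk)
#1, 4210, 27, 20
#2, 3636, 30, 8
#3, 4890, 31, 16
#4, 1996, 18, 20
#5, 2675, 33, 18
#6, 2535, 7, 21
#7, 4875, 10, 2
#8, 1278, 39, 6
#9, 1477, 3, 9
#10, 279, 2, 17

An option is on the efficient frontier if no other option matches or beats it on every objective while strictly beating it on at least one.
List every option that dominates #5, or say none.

#9, #10

#9: cost 1477≤2675, side-effect rate 3≤33, duration 9≤18 — dominates #5.
#10: cost 279≤2675, side-effect rate 2≤33, duration 17≤18 — dominates #5.
Others (#1, #2, #3, #4, #6, #7, #8) are each worse than #5 on at least one objective.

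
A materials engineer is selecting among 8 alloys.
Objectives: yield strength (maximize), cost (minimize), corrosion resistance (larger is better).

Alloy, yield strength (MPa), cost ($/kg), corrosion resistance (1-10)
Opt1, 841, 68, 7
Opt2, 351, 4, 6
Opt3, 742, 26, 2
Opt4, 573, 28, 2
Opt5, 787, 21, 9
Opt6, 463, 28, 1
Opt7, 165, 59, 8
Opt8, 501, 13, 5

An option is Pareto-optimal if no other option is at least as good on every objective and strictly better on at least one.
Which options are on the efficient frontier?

Opt1, Opt2, Opt5, Opt8

Opt1: not dominated (best yield strength).
Opt2: not dominated (best cost).
Opt3: dominated by Opt5 (yield strength 787≥742, cost 21≤26, corrosion resistance 9≥2).
Opt4: dominated by Opt3 (yield strength 742≥573, cost 26≤28, corrosion resistance 2≥2).
Opt5: not dominated (best corrosion resistance).
Opt6: dominated by Opt3 (yield strength 742≥463, cost 26≤28, corrosion resistance 2≥1).
Opt7: dominated by Opt5 (yield strength 787≥165, cost 21≤59, corrosion resistance 9≥8).
Opt8: not dominated.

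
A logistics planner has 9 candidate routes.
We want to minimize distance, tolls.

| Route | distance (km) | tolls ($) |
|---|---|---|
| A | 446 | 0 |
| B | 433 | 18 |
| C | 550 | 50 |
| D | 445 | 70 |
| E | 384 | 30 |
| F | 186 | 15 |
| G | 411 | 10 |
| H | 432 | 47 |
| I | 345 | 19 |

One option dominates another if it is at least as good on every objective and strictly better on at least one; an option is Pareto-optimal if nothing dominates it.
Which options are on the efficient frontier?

A: not dominated (best tolls).
B: dominated by F (distance 186≤433, tolls 15≤18).
C: dominated by A (distance 446≤550, tolls 0≤50).
D: dominated by B (distance 433≤445, tolls 18≤70).
E: dominated by F (distance 186≤384, tolls 15≤30).
F: not dominated (best distance).
G: not dominated.
H: dominated by E (distance 384≤432, tolls 30≤47).
I: dominated by F (distance 186≤345, tolls 15≤19).

A, F, G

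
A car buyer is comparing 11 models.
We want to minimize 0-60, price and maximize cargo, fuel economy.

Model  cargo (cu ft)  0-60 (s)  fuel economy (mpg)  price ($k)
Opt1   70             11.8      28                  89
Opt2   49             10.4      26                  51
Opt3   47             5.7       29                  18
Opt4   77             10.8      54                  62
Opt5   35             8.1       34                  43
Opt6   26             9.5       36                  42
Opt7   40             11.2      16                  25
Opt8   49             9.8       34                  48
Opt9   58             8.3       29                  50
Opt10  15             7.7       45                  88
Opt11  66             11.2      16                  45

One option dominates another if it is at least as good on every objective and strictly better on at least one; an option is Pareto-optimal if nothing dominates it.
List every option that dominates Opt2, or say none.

Opt8: cargo 49≥49, 0-60 9.8≤10.4, fuel economy 34≥26, price 48≤51 — dominates Opt2.
Opt9: cargo 58≥49, 0-60 8.3≤10.4, fuel economy 29≥26, price 50≤51 — dominates Opt2.
Others (Opt1, Opt3, Opt4, Opt5, Opt6, Opt7, Opt10, Opt11) are each worse than Opt2 on at least one objective.

Opt8, Opt9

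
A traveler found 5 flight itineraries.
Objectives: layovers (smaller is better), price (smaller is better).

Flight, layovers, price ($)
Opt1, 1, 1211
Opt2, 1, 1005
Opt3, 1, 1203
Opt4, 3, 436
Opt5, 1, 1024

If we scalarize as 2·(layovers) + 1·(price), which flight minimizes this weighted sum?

Opt4

Opt1: 2·1 + 1·1211 = 1213
Opt2: 2·1 + 1·1005 = 1007
Opt3: 2·1 + 1·1203 = 1205
Opt4: 2·3 + 1·436 = 442
Opt5: 2·1 + 1·1024 = 1026
Lowest: Opt4 at 442.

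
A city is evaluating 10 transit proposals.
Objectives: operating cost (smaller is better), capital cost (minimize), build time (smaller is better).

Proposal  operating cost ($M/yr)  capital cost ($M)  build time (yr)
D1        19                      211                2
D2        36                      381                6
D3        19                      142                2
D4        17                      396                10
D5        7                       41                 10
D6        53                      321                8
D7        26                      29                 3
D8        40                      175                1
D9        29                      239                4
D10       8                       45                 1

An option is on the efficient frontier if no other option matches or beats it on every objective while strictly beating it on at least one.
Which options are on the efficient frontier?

D1: dominated by D3 (operating cost 19≤19, capital cost 142≤211, build time 2≤2).
D2: dominated by D1 (operating cost 19≤36, capital cost 211≤381, build time 2≤6).
D3: dominated by D10 (operating cost 8≤19, capital cost 45≤142, build time 1≤2).
D4: dominated by D5 (operating cost 7≤17, capital cost 41≤396, build time 10≤10).
D5: not dominated (best operating cost).
D6: dominated by D1 (operating cost 19≤53, capital cost 211≤321, build time 2≤8).
D7: not dominated (best capital cost).
D8: dominated by D10 (operating cost 8≤40, capital cost 45≤175, build time 1≤1).
D9: dominated by D1 (operating cost 19≤29, capital cost 211≤239, build time 2≤4).
D10: not dominated.

D5, D7, D10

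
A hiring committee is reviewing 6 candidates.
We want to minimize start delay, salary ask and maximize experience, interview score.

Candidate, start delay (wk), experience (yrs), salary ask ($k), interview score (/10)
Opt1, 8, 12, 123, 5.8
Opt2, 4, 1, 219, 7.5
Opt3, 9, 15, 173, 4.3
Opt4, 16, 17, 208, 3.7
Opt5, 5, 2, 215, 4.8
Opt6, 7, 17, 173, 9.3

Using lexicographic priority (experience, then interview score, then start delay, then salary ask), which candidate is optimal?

First maximize experience: best is 17, kept {Opt4, Opt6}.
Then maximize interview score: best is 9.3, kept {Opt6}.

Opt6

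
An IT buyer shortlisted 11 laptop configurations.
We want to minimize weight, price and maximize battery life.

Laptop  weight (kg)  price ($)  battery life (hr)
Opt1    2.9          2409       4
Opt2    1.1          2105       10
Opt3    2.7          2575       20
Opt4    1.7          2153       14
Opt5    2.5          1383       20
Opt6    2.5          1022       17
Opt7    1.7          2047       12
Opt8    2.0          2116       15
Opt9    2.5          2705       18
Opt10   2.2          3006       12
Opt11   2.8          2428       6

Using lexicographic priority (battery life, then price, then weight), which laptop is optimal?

First maximize battery life: best is 20, kept {Opt3, Opt5}.
Then minimize price: best is 1383, kept {Opt5}.

Opt5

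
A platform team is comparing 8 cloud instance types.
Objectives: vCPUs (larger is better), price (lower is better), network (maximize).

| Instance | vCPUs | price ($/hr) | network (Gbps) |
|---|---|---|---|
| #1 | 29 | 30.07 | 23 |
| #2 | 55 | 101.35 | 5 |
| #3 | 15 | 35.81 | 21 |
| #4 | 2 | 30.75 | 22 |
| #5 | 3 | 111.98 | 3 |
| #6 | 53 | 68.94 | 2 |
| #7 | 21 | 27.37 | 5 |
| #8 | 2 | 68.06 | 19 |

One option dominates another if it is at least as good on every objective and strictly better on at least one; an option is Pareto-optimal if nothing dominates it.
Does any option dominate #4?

Yes

#1 vs #4: vCPUs 29≥2, price 30.07≤30.75, network 23≥22 — #1 is at least as good on every objective and strictly better on at least one, so #1 dominates #4.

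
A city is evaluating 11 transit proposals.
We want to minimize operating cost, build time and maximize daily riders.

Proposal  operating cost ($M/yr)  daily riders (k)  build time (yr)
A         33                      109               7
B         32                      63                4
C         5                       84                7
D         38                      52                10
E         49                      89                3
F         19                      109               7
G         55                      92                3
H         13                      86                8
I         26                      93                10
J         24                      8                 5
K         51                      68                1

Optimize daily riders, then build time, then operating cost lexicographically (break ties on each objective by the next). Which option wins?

F

First maximize daily riders: best is 109, kept {A, F}.
Then minimize build time: best is 7, kept {A, F}.
Then minimize operating cost: best is 19, kept {F}.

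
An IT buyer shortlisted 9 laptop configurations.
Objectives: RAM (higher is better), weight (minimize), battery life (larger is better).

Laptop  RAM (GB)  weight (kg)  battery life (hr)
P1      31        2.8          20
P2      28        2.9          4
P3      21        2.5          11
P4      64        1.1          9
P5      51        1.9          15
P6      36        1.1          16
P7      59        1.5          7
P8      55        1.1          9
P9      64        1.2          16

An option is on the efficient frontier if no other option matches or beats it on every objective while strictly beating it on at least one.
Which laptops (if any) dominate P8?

P4: RAM 64≥55, weight 1.1≤1.1, battery life 9≥9 — dominates P8.
Others (P1, P2, P3, P5, P6, P7, P9) are each worse than P8 on at least one objective.

P4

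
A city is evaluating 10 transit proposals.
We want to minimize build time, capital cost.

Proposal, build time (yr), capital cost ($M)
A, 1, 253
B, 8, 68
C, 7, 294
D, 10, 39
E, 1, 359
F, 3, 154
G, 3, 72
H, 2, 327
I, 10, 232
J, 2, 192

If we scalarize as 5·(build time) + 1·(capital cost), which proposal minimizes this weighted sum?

A: 5·1 + 1·253 = 258
B: 5·8 + 1·68 = 108
C: 5·7 + 1·294 = 329
D: 5·10 + 1·39 = 89
E: 5·1 + 1·359 = 364
F: 5·3 + 1·154 = 169
G: 5·3 + 1·72 = 87
H: 5·2 + 1·327 = 337
I: 5·10 + 1·232 = 282
J: 5·2 + 1·192 = 202
Lowest: G at 87.

G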